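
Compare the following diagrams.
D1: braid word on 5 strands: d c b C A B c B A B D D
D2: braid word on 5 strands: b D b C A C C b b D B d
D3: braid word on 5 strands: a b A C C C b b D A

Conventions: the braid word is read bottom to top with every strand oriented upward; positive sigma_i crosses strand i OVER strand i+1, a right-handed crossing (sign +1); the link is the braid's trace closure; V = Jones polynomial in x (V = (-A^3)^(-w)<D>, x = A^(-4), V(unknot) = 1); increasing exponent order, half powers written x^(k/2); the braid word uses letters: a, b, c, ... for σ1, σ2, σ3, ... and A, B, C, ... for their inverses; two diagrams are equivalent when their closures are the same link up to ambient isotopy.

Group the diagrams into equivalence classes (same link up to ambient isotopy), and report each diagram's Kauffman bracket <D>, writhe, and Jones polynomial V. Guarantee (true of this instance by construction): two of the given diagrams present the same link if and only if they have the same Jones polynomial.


classes: {D1} | {D2, D3}
V(D1) = x^-5 - 2x^-4 + 2x^-3 - 2x^-2 + 2x^-1 - 1 + x  [12 crossings, <D> = A^-16 - A^-12 + 2A^-8 - 2A^-4 + 2 - 2A^4 + A^8, w = -4]
D2 (bracket -A^-18 + A^-14 - A^-10 + 3A^-6 - A^-2 + A^2 - A^6; 12 crossings at w = -2): V = -x^-3 + x^-2 - x^-1 + 3 - x + x^2 - x^3
V(D3) = -x^-3 + x^-2 - x^-1 + 3 - x + x^2 - x^3  [10 crossings, <D> = -A^-18 + A^-14 - A^-10 + 3A^-6 - A^-2 + A^2 - A^6, w = -2]
note: 2 values of V(x) split the 3 diagrams


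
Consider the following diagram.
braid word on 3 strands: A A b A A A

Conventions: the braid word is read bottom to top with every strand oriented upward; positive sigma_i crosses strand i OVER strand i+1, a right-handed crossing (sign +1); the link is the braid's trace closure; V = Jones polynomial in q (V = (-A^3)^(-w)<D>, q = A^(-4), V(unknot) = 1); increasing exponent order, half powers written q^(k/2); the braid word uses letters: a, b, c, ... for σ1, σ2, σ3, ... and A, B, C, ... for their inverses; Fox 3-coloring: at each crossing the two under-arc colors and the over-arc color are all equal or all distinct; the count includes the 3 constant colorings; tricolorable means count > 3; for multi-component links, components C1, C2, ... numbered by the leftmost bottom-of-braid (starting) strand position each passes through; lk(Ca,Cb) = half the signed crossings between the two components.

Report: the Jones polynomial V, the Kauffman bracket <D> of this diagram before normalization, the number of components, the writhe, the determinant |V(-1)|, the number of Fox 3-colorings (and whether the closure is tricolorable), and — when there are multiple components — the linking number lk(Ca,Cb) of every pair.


V = -q^-7 + q^-6 - q^-5 + q^-4 + q^-2
<D> = A^-4 + A^4 - A^8 + A^12 - A^16 (w = -4)
1 component over 6 crossings, w = -4
3 Fox colorings among 3^6, |V(-1)| = 5: not tricolorable
why: det 5 = |V(-1)|; not divisible by 3, so not tricolorable


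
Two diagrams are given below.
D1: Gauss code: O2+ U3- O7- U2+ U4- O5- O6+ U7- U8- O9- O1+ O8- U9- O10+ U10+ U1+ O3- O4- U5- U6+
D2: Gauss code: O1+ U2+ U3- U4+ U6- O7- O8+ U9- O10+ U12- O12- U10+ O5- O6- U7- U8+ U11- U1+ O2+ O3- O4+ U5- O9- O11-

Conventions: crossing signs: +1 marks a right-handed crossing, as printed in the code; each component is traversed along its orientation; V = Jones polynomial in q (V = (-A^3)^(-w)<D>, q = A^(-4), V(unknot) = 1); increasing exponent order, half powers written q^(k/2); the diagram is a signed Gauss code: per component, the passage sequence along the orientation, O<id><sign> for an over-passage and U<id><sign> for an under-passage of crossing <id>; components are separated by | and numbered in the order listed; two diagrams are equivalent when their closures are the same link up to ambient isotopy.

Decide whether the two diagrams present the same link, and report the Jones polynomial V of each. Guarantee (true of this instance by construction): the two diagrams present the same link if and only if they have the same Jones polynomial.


same link: yes
V(D1) = 1  [10 crossings, <D> = A^-6, w = -2]
V(D2) = 1  [12 crossings, <D> = A^-6, w = -2]
insight: all 2 diagrams share one V(q), hence one class


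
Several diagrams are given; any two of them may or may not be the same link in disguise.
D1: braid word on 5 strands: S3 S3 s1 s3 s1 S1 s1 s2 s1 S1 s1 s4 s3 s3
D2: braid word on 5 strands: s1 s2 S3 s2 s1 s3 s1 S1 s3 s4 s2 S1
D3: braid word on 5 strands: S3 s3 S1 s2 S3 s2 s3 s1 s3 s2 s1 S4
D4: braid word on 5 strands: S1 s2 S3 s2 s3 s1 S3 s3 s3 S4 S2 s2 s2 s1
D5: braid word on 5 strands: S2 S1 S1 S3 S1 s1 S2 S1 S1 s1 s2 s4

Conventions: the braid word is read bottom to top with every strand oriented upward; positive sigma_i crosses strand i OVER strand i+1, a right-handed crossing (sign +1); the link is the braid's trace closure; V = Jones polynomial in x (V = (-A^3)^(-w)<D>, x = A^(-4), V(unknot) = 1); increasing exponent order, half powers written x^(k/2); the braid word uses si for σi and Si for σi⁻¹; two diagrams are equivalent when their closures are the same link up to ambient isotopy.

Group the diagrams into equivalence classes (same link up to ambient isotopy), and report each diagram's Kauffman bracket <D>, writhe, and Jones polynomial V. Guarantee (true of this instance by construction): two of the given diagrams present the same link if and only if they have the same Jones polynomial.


grouping into links: {D1} | {D2, D3, D4} | {D5}
V(D1) = x + x^3 - x^4  (w +6, c 14, <D> = -A^2 + A^6 + A^14)
D2 (bracket -A^-6 + A^-2 - A^2 + 2A^6 - A^10 + A^14; 12 crossings at w = +6): V = x - x^2 + 2x^3 - x^4 + x^5 - x^6
D3 (bracket -A^-12 + A^-8 - A^-4 + 2 - A^4 + A^8; 12 crossings at w = +4): V = x - x^2 + 2x^3 - x^4 + x^5 - x^6
D4 (bracket -A^-12 + A^-8 - A^-4 + 2 - A^4 + A^8; 14 crossings at w = +4): V = x - x^2 + 2x^3 - x^4 + x^5 - x^6
D5 (bracket A^-8 + 1 - A^4; 12 crossings at w = -4): V = -x^-4 + x^-3 + x^-1
why: comparing 5 Jones polynomials yields 3 groups


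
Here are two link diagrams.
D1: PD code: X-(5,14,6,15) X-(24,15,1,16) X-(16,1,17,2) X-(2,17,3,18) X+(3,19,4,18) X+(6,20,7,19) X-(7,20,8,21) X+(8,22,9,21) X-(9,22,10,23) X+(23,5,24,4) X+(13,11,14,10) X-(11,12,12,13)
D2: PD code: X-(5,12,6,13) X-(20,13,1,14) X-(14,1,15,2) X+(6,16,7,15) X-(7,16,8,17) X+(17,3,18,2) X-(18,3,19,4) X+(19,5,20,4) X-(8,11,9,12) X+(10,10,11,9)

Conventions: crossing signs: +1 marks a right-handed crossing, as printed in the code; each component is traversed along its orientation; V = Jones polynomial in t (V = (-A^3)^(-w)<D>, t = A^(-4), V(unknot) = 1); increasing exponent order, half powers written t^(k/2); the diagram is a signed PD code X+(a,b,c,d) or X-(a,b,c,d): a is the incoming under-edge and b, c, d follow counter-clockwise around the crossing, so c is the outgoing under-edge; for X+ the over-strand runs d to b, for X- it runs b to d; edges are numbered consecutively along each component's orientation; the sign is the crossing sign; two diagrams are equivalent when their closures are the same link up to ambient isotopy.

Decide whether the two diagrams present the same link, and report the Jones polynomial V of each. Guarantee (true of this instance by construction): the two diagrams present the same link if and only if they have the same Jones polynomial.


equivalent: yes
V(D1) = 1  (w -2, c 12, <D> = A^-6)
D2 (bracket A^-6; 10 crossings at w = -2): V = 1
why: from 12 to 10 crossings by R-moves: one link, two diagrams


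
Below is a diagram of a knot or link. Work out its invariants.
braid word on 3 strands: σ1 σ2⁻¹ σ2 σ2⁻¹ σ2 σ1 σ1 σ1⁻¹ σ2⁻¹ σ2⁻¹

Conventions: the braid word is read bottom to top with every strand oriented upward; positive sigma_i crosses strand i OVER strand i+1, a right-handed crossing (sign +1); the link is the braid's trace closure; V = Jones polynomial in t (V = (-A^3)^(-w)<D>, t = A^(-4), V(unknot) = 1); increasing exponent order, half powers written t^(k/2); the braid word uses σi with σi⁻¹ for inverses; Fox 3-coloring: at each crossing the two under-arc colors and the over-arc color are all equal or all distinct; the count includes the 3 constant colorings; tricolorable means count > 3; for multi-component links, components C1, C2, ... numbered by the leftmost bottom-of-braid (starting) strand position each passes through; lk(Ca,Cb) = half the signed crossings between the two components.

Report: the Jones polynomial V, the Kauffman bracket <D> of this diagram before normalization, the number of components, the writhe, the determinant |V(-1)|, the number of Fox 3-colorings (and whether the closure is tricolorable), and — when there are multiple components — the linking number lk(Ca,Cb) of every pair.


Jones polynomial: V(t) = t^-2 + 2 + t^2
<D> = A^-8 + 2 + A^8; writhe 0
components 3, writhe 0 (10 crossings)
linking number lk(C1,C2) = +1
lk(C1,C3): 0
lk(C2,C3) = -1
3-colorings: 3 of 3^10, det 4 — not tricolorable
note: free reduction leaves σ1 σ1 σ2⁻¹ σ2⁻¹ of the original 10 letters


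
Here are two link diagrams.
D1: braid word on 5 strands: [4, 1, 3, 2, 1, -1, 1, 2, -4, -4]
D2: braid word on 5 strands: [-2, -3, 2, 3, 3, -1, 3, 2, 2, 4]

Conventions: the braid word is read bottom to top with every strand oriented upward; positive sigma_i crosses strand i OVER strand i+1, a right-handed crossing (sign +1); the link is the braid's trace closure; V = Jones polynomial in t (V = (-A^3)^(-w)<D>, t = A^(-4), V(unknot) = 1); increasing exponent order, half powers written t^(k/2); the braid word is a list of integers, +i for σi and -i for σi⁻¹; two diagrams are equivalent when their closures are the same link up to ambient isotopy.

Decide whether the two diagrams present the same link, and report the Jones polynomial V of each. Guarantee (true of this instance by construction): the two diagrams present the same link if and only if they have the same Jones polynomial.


equivalent: no
V(D1) = t + t^3 - t^4  (w +4, c 10, <D> = -A^-4 + 1 + A^8)
V(D2) = t - t^2 + 2t^3 - t^4 + t^5 - t^6  (w +4, c 10, <D> = -A^-12 + A^-8 - A^-4 + 2 - A^4 + A^8)
why: 2 classes among 2 diagrams; unequal V(t) rules out equality


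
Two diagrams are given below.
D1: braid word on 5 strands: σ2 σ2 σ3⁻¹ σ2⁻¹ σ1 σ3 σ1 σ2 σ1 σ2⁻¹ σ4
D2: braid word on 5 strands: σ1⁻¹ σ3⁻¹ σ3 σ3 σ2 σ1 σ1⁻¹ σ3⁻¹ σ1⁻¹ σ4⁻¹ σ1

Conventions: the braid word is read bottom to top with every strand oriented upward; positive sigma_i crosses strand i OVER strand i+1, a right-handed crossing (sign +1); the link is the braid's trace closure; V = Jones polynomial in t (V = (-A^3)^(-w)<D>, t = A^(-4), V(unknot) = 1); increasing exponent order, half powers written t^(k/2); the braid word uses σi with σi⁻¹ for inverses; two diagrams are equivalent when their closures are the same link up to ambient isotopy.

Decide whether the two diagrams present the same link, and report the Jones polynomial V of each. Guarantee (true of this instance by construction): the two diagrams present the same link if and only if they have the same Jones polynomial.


equivalent: no
D1 (bracket A^-7 - A^-3 + A + A^9; 11 crossings at w = +5): V = -t^(3/2) - t^(7/2) + t^(9/2) - t^(11/2)
V(D2) = -t^(-1/2) - t^(1/2)  [11 crossings, <D> = A^-5 + A^-1, w = -1]
observation: 2 values of V(t) split the 2 diagrams


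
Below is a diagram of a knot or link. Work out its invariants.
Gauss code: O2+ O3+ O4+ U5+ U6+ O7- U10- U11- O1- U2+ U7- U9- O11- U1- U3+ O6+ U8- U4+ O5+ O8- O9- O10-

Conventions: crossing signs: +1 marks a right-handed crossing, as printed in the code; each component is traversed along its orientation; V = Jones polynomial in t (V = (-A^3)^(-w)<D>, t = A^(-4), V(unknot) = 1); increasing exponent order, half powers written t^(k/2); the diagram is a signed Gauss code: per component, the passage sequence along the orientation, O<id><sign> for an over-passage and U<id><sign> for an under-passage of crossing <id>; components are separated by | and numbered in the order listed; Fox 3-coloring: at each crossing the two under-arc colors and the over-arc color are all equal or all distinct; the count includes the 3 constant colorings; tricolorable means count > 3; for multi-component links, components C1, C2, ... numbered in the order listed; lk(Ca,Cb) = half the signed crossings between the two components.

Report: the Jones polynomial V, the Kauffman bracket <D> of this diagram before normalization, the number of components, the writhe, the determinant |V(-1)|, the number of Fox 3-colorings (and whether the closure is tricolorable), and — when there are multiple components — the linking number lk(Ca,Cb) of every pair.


Jones polynomial: V(t) = -t^-4 + t^-3 + t^-1
<D> = -A - A^9 + A^13; writhe -1
components 1, writhe -1 (11 crossings)
3-colorings: 9 of 3^11, det 3 — tricolorable
note: w = -1 shifts under R1 moves; the (-A^3)^(1) factor cancels that in V


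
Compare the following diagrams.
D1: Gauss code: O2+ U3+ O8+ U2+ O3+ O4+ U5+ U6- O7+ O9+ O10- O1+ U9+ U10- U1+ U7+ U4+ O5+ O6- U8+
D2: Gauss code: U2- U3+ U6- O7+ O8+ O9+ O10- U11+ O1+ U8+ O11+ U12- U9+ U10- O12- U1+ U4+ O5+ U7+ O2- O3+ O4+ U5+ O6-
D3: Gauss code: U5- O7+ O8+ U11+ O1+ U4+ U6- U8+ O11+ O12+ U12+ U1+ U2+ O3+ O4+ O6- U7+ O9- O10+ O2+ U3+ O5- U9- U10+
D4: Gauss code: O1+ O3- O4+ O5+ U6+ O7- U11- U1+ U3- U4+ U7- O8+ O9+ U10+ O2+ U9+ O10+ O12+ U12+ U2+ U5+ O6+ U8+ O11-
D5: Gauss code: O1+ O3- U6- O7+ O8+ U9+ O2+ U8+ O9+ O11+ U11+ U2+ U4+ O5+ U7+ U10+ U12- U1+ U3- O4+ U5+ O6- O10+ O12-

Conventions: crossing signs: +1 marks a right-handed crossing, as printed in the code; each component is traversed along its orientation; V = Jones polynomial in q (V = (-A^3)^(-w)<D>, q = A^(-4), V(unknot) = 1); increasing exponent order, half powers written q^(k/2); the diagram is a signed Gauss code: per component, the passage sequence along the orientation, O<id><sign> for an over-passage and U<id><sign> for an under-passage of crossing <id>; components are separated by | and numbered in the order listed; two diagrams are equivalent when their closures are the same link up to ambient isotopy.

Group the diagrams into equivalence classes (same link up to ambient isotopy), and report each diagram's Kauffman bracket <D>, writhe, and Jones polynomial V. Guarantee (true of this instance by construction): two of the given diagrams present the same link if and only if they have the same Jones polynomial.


equivalence classes: {D1} | {D2, D3, D4, D5}
D1 (bracket -A^2 + A^6 + A^14; 10 crossings at w = +6): V = q + q^3 - q^4
V(D2) = q^2 + 2q^4 - 2q^5 + q^6 - 2q^7 + q^8  (w +4, c 12, <D> = A^-20 - 2A^-16 + A^-12 - 2A^-8 + 2A^-4 + A^4)
V(D3) = q^2 + 2q^4 - 2q^5 + q^6 - 2q^7 + q^8  (w +6, c 12, <D> = A^-14 - 2A^-10 + A^-6 - 2A^-2 + 2A^2 + A^10)
V(D4) = q^2 + 2q^4 - 2q^5 + q^6 - 2q^7 + q^8  [12 crossings, <D> = A^-14 - 2A^-10 + A^-6 - 2A^-2 + 2A^2 + A^10, w = +6]
V(D5) = q^2 + 2q^4 - 2q^5 + q^6 - 2q^7 + q^8  (w +6, c 12, <D> = A^-14 - 2A^-10 + A^-6 - 2A^-2 + 2A^2 + A^10)
key observation: V(q) takes 2 values over 5 diagrams, fixing the grouping


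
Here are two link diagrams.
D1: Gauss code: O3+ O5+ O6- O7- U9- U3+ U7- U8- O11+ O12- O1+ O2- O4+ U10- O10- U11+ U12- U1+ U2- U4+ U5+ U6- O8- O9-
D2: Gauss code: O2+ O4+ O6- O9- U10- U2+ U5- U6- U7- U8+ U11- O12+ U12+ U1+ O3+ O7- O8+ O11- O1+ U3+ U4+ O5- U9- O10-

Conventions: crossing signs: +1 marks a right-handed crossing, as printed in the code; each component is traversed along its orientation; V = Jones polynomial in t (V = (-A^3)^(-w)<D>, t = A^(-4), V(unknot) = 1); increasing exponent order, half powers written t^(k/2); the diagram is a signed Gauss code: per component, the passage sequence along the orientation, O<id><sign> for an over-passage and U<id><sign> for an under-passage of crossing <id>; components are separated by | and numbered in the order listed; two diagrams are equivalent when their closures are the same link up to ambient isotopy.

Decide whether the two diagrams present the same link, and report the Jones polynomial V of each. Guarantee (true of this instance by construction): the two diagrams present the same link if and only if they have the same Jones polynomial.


equivalent: yes
D1 (bracket A^-6; 12 crossings at w = -2): V = 1
V(D2) = 1  [12 crossings, <D> = 1, w = 0]
observation: all 2 diagrams share one V(t), hence one class


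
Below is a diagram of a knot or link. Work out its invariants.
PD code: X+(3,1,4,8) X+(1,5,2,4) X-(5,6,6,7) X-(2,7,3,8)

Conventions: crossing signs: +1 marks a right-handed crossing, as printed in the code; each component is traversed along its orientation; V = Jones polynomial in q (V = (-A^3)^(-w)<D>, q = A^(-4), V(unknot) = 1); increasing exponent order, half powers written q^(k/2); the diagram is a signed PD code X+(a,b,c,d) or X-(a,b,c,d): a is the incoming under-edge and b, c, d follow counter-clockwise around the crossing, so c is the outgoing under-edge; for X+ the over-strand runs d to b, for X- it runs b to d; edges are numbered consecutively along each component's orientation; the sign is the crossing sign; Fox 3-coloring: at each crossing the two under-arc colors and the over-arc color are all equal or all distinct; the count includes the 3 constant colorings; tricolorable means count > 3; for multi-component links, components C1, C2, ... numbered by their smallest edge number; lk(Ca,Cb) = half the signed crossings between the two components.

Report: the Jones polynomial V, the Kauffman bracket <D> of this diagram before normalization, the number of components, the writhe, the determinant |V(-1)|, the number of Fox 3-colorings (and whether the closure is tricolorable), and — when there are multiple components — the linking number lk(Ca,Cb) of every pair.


V(q) = 1
bracket: 1, w = 0
1 component, writhe 0, over 4 crossings
det 1, colorings 3 of 3^4 — not tricolorable
observation: w = 0 (over 4 crossings) is diagram-only; (-A^3)^(0) removes it from V


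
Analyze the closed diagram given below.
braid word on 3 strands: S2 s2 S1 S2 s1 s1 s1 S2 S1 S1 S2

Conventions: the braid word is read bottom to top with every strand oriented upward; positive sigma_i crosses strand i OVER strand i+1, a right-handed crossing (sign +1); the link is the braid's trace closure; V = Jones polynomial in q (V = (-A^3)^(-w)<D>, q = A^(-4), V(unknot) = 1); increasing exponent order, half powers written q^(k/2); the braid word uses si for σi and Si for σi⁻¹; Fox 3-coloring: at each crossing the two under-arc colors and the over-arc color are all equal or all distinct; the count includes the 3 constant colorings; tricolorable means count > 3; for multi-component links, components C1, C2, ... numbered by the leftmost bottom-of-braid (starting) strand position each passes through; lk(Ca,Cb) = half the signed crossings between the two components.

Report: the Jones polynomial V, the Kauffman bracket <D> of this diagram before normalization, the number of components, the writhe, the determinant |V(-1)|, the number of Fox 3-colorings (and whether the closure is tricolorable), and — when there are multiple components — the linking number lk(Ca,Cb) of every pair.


Jones polynomial: V(q) = q^(-11/2) - q^(-9/2) + q^(-7/2) - 2q^(-5/2) + q^(-3/2) - 2q^(-1/2)
<D> = 2A^-7 - A^-3 + 2A - A^5 + A^9 - A^13; writhe -3
components 2, writhe -3 (11 crossings)
linking number lk(C1,C2) = 0
3-colorings: 3 of 3^11, det 8 — not tricolorable
note: the 1 component pair carries total linking 0


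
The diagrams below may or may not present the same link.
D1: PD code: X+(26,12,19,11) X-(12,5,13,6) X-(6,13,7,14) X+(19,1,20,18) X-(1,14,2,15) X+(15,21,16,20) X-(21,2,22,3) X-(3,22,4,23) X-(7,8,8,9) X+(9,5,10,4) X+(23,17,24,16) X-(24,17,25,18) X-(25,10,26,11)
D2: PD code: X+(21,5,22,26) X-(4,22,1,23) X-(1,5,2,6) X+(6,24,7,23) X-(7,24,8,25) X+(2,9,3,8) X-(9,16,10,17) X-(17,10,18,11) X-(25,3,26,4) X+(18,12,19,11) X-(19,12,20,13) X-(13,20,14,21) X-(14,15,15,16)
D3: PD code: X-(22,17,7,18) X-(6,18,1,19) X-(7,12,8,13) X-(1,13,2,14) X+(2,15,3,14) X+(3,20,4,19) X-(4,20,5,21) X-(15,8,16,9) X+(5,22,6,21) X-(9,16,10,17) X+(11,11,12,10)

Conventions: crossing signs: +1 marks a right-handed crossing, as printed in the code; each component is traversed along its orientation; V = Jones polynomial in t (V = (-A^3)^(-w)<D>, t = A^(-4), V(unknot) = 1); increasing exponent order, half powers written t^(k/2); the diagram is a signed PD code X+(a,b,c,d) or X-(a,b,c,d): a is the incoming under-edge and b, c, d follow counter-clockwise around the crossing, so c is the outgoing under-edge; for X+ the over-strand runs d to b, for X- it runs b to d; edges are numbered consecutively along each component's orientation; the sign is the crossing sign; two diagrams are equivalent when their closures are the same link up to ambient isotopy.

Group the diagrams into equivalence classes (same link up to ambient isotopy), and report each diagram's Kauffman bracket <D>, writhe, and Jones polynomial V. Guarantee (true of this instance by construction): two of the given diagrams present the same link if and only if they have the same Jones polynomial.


equivalence classes: {D1} | {D2} | {D3}
D1 (bracket A^-15 - A^-11 + 2A^-7 - A^-3 + 2A - A^5; 13 crossings at w = -3): V = t^(-7/2) - 2t^(-5/2) + t^(-3/2) - 2t^(-1/2) + t^(1/2) - t^(3/2)
V(D2) = t^(-13/2) - t^(-11/2) + t^(-9/2) - 2t^(-7/2) - t^(-3/2)  (w -5, c 13, <D> = A^-9 + 2A^-1 - A^3 + A^7 - A^11)
D3 (bracket A^-7 + A^-3 + A - A^9; 11 crossings at w = -3): V = t^(-9/2) - t^(-5/2) - t^(-3/2) - t^(-1/2)
key observation: V(t) takes 3 values over 3 diagrams, fixing the grouping


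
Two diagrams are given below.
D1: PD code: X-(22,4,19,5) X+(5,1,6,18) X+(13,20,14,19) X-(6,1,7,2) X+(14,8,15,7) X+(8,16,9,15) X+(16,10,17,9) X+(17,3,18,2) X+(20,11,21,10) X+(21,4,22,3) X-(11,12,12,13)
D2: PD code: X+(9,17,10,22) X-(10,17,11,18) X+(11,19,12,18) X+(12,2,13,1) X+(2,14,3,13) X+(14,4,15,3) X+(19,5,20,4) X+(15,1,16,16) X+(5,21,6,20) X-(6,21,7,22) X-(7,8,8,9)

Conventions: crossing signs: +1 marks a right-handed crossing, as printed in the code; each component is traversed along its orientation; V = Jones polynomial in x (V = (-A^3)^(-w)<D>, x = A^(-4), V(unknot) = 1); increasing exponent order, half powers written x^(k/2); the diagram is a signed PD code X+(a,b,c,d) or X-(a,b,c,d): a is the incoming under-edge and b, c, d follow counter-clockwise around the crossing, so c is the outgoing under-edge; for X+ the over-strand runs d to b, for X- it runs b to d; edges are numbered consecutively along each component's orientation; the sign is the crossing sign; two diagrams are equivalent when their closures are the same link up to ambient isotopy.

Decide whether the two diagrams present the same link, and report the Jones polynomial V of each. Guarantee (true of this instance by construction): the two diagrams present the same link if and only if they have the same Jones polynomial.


equivalent: yes
D1 (bracket -A^-11 + A^-7 - A^-3 + 2A + A^9; 11 crossings at w = +5): V = -x^(3/2) - 2x^(7/2) + x^(9/2) - x^(11/2) + x^(13/2)
D2 (bracket -A^-11 + A^-7 - A^-3 + 2A + A^9; 11 crossings at w = +5): V = -x^(3/2) - 2x^(7/2) + x^(9/2) - x^(11/2) + x^(13/2)
key observation: Reidemeister moves carry D1 (11 crossings) to D2 (11)


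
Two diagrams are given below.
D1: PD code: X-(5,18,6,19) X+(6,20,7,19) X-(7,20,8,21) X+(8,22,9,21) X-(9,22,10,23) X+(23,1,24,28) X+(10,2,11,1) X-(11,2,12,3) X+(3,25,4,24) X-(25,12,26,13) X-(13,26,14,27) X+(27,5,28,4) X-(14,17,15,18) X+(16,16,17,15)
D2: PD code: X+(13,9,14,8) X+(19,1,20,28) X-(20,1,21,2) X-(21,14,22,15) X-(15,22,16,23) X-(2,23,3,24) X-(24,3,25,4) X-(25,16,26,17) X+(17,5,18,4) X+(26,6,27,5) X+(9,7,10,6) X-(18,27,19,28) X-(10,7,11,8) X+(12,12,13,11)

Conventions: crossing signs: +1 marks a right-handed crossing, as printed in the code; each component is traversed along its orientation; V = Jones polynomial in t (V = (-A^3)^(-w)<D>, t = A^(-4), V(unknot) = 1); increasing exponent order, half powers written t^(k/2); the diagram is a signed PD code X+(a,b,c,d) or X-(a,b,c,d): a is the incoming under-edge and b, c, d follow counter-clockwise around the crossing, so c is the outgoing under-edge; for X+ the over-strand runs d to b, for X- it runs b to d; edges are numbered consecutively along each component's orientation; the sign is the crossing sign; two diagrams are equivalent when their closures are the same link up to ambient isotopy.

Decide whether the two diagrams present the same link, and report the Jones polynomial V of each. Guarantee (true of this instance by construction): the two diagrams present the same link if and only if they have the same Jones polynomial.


same link: no
V(D1) = -t^-3 + 2t^-2 - 2t^-1 + 3 - 2t + 2t^2 - t^3  [14 crossings, <D> = -A^-12 + 2A^-8 - 2A^-4 + 3 - 2A^4 + 2A^8 - A^12, w = 0]
D2 (bracket A^-2 - A^2 + 2A^6 - A^10 + A^14 - A^18; 14 crossings at w = -2): V = -t^-6 + t^-5 - t^-4 + 2t^-3 - t^-2 + t^-1
note: 2 classes among 2 diagrams; unequal V(t) rules out equality


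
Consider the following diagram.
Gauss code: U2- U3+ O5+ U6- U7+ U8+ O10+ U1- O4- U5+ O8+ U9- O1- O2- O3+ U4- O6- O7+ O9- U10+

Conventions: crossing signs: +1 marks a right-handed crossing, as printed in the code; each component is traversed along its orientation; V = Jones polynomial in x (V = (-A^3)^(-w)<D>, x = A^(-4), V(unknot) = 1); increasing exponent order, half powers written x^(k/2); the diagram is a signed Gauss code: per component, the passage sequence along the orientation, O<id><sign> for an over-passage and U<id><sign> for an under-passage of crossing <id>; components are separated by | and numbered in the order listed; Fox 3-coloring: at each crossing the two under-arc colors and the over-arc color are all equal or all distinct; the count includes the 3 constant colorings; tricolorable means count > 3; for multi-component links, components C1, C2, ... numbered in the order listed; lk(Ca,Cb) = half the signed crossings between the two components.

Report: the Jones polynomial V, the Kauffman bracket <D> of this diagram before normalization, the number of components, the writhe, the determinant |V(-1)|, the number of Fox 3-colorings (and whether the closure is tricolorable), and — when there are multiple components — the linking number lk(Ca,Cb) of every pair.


Jones polynomial: V(x) = -x^-3 + 2x^-2 - 2x^-1 + 3 - 2x + 2x^2 - x^3
<D> = -A^-12 + 2A^-8 - 2A^-4 + 3 - 2A^4 + 2A^8 - A^12; writhe 0
components 1, writhe 0 (10 crossings)
3-colorings: 3 of 3^10, det 13 — not tricolorable
note: the span of V is 6, forcing >= 6 crossings in any diagram


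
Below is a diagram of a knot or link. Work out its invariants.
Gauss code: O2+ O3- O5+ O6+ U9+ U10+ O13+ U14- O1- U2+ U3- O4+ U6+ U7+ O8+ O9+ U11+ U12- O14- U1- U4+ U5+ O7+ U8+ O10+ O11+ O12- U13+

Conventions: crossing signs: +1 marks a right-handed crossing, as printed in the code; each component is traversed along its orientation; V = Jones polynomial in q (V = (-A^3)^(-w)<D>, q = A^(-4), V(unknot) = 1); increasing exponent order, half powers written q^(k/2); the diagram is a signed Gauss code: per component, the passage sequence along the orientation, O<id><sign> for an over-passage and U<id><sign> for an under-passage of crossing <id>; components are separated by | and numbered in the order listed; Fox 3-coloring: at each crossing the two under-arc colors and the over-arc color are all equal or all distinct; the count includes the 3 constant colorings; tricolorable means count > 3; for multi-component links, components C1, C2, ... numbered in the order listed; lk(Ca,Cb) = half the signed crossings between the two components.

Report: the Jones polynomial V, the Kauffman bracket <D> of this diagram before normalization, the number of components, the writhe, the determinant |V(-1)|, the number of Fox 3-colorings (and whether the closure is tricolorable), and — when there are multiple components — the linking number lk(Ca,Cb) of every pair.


V(q) = q^2 + q^4 - q^5 + q^6 - q^7
bracket: -A^-10 + A^-6 - A^-2 + A^2 + A^10, w = +6
1 component, writhe +6, over 14 crossings
det 5, colorings 3 of 3^14 — not tricolorable
observation: w = +6 shifts under R1 moves; the (-A^3)^(-6) factor cancels that in V


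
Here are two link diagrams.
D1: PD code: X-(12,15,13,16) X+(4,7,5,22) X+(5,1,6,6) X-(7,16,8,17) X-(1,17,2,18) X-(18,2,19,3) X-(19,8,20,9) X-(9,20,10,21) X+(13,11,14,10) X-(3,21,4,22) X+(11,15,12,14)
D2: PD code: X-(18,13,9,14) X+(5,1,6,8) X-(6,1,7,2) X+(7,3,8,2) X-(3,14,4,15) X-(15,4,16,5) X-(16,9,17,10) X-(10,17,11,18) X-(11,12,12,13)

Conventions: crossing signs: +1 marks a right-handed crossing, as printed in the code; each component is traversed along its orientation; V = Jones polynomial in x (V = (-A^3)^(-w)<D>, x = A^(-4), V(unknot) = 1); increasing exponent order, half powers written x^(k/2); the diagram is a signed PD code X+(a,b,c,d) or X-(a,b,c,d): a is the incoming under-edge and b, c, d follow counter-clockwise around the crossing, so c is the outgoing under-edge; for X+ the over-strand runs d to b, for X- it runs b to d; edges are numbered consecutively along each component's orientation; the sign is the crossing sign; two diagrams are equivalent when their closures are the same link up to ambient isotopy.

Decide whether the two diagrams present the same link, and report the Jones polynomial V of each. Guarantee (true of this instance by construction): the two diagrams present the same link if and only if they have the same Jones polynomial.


equivalent: yes
D1 (bracket A^-3 + 2A^5 - A^9 + A^13 - A^17; 11 crossings at w = -3): V = x^(-13/2) - x^(-11/2) + x^(-9/2) - 2x^(-7/2) - x^(-3/2)
V(D2) = x^(-13/2) - x^(-11/2) + x^(-9/2) - 2x^(-7/2) - x^(-3/2)  [9 crossings, <D> = A^-9 + 2A^-1 - A^3 + A^7 - A^11, w = -5]
observation: one V(x) for all 2 diagrams — one class (guaranteed)


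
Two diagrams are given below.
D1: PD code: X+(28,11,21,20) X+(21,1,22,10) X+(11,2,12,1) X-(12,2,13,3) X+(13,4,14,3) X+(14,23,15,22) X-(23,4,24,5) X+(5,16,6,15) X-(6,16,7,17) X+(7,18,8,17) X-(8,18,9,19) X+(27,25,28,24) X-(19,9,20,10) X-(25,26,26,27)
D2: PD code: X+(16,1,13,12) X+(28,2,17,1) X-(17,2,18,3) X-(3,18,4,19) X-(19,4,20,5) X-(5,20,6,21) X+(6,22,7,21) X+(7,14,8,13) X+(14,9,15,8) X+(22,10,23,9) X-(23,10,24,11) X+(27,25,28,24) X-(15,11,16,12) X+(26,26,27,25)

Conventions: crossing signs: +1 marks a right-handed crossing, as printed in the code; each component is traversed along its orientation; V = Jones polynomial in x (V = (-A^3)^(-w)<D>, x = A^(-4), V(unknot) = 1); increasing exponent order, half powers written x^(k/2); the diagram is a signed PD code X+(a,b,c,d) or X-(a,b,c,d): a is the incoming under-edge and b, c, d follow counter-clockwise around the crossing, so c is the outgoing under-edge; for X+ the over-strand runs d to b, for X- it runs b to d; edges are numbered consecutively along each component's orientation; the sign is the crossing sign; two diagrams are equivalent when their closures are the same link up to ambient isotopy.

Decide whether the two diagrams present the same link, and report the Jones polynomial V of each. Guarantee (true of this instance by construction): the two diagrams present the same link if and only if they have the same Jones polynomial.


same link: no
V(D1) = 1 + x + x^2 + x^3  [14 crossings, <D> = A^-6 + A^-2 + A^2 + A^6, w = +2]
V(D2) = x^-2 + 2 + x^2  [14 crossings, <D> = A^-2 + 2A^6 + A^14, w = +2]
insight: V(x) takes 2 values over 2 diagrams, fixing the grouping


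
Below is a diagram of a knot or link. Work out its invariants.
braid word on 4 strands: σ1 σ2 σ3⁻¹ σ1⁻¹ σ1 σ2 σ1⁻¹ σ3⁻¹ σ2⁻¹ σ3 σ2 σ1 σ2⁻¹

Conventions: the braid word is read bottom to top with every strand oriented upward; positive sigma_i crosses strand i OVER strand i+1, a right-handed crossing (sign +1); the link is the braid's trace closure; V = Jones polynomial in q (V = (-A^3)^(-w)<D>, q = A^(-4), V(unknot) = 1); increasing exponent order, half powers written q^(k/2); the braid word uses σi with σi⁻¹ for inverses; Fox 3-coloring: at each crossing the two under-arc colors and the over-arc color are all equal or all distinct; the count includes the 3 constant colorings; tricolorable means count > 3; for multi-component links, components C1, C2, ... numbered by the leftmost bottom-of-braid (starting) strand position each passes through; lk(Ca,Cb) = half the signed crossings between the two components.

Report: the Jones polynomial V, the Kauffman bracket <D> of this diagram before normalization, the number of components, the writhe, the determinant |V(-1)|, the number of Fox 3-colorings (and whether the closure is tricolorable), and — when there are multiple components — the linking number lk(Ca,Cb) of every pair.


V = q^-2 - 2q^-1 + 3 - 3q + 3q^2 - 2q^3 + 2q^4 - q^5
<D> = A^-17 - 2A^-13 + 2A^-9 - 3A^-5 + 3A^-1 - 3A^3 + 2A^7 - A^11 (w = +1)
1 component over 13 crossings, w = +1
3 Fox colorings among 3^13, |V(-1)| = 17: not tricolorable
why: w = +1 shifts under R1 moves; the (-A^3)^(-1) factor cancels that in V


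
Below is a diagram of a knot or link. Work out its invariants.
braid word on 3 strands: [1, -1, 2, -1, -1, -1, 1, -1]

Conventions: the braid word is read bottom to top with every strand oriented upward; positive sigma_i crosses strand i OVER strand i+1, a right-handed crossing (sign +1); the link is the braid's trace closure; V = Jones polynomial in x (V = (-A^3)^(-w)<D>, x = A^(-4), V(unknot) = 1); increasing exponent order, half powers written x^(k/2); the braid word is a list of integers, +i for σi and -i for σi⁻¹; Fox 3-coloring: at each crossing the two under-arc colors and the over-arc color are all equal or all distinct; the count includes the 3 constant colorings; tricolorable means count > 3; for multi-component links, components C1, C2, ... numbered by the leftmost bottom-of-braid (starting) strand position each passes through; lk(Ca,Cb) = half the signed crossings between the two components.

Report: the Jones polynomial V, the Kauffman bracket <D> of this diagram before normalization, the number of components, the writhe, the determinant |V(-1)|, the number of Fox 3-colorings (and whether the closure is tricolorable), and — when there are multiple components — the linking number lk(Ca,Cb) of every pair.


Jones polynomial: V(x) = -x^-4 + x^-3 + x^-1
<D> = A^-2 + A^6 - A^10; writhe -2
components 1, writhe -2 (8 crossings)
3-colorings: 9 of 3^8, det 3 — tricolorable
note: free reduction leaves σ2 σ1⁻¹ σ1⁻¹ σ1⁻¹ of the original 8 letters


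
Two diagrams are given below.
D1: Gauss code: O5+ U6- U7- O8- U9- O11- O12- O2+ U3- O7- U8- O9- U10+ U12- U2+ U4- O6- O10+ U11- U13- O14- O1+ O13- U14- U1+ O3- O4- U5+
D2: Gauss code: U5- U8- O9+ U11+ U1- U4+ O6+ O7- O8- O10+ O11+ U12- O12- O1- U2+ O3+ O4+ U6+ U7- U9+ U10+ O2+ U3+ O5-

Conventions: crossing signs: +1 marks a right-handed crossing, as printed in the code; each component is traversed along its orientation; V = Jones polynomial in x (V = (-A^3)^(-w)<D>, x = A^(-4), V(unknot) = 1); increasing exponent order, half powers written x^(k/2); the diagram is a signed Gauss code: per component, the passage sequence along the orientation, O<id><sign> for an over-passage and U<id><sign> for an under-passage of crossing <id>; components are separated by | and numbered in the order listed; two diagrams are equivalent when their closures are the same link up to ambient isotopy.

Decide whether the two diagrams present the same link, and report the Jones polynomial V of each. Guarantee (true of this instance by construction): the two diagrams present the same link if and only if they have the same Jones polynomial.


equivalent: no
V(D1) = -x^-9 + 2x^-8 - 3x^-7 + 3x^-6 - 3x^-5 + 3x^-4 - x^-3 + x^-2  (w -6, c 14, <D> = A^-10 - A^-6 + 3A^-2 - 3A^2 + 3A^6 - 3A^10 + 2A^14 - A^18)
D2 (bracket -A^-18 + A^-14 - A^-10 + 2A^-6 - A^-2 + A^2; 12 crossings at w = +2): V = x - x^2 + 2x^3 - x^4 + x^5 - x^6
why: 2 values of V(x) split the 2 diagrams


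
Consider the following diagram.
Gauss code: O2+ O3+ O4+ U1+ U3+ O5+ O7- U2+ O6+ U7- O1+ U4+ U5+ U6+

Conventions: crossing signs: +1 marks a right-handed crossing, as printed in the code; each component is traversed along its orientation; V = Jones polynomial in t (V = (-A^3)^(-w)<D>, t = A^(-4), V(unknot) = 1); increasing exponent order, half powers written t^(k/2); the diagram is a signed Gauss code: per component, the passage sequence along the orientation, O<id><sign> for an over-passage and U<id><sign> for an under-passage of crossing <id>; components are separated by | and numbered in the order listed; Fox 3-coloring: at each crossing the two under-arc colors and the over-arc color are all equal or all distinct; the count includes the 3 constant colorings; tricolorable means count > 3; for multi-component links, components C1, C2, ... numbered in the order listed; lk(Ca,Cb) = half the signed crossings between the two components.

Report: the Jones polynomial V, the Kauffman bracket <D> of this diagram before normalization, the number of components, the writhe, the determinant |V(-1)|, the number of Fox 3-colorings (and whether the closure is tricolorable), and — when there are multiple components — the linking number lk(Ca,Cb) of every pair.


V(t) = t - t^2 + 2t^3 - t^4 + t^5 - t^6
bracket: A^-9 - A^-5 + A^-1 - 2A^3 + A^7 - A^11, w = +5
1 component, writhe +5, over 7 crossings
det 7, colorings 3 of 3^7 — not tricolorable
observation: w = +5 shifts under R1 moves; the (-A^3)^(-5) factor cancels that in V


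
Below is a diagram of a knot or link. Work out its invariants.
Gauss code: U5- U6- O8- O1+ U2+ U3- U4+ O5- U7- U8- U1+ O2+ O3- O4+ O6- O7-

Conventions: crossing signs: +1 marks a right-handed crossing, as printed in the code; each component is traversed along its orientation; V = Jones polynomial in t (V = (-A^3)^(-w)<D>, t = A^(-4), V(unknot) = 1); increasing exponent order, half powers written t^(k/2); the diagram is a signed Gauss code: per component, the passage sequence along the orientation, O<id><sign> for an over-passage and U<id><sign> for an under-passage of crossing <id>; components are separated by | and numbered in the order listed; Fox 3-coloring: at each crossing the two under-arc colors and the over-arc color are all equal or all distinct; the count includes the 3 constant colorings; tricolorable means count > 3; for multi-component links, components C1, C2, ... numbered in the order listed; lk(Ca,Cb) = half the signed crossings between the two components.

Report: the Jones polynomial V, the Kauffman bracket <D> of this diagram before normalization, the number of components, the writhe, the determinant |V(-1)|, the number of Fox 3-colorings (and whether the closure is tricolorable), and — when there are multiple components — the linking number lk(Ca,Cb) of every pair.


V(t) = 1
bracket: A^-6, w = -2
1 component, writhe -2, over 8 crossings
det 1, colorings 3 of 3^8 — not tricolorable
observation: w = -2 (over 8 crossings) is diagram-only; (-A^3)^(2) removes it from V


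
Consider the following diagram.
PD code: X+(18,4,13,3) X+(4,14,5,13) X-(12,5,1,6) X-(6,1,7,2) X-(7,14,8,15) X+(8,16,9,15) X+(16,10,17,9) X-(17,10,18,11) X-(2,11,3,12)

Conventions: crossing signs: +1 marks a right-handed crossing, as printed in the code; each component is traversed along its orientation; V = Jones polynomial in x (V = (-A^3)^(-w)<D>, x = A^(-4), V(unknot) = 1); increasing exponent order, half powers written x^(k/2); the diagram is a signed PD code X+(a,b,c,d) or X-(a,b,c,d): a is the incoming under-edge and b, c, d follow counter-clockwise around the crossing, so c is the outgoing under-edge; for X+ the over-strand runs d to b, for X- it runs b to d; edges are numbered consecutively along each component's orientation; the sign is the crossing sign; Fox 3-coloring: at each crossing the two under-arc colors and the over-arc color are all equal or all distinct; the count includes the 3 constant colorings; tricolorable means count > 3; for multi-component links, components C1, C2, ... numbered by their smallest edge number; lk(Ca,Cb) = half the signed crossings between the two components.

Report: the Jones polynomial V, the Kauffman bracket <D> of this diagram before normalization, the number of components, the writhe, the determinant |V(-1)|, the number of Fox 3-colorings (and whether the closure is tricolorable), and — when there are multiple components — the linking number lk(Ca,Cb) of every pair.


V(x) = x^(-7/2) - x^(-5/2) + x^(-3/2) - 2x^(-1/2) - x^(3/2)
bracket: A^-9 + 2A^-1 - A^3 + A^7 - A^11, w = -1
2 components, writhe -1, over 9 crossings
lk(C1,C2) = +1
det 6, colorings 9 of 3^9 — tricolorable
observation: |V(-1)| = 6: so tricolorable, since 3 divides 6
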